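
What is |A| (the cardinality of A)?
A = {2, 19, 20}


Set A = {2, 19, 20}
Listing elements: 2, 19, 20
Counting: 3 elements
|A| = 3

3


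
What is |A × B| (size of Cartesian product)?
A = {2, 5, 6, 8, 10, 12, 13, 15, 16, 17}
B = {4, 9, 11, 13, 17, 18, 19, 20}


Set A = {2, 5, 6, 8, 10, 12, 13, 15, 16, 17} has 10 elements.
Set B = {4, 9, 11, 13, 17, 18, 19, 20} has 8 elements.
|A × B| = |A| × |B| = 10 × 8 = 80

80


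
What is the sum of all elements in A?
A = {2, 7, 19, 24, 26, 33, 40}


Set A = {2, 7, 19, 24, 26, 33, 40}
Sum = 2 + 7 + 19 + 24 + 26 + 33 + 40 = 151

151


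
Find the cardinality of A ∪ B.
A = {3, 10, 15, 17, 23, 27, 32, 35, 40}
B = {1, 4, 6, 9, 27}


Set A = {3, 10, 15, 17, 23, 27, 32, 35, 40}, |A| = 9
Set B = {1, 4, 6, 9, 27}, |B| = 5
A ∩ B = {27}, |A ∩ B| = 1
|A ∪ B| = |A| + |B| - |A ∩ B| = 9 + 5 - 1 = 13

13


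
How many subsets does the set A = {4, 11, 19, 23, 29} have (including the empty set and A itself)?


Set A = {4, 11, 19, 23, 29}
|A| = 5
The power set P(A) contains all subsets of A.
|P(A)| = 2^|A| = 2^5 = 32

32


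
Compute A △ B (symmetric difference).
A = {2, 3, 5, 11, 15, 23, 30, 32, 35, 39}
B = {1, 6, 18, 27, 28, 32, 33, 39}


Set A = {2, 3, 5, 11, 15, 23, 30, 32, 35, 39}
Set B = {1, 6, 18, 27, 28, 32, 33, 39}
A △ B = (A \ B) ∪ (B \ A)
Elements in A but not B: {2, 3, 5, 11, 15, 23, 30, 35}
Elements in B but not A: {1, 6, 18, 27, 28, 33}
A △ B = {1, 2, 3, 5, 6, 11, 15, 18, 23, 27, 28, 30, 33, 35}

{1, 2, 3, 5, 6, 11, 15, 18, 23, 27, 28, 30, 33, 35}


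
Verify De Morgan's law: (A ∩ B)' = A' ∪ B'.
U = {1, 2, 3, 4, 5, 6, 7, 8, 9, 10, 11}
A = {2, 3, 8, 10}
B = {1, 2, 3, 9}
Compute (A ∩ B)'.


U = {1, 2, 3, 4, 5, 6, 7, 8, 9, 10, 11}
A = {2, 3, 8, 10}, B = {1, 2, 3, 9}
A ∩ B = {2, 3}
(A ∩ B)' = U \ (A ∩ B) = {1, 4, 5, 6, 7, 8, 9, 10, 11}
Verification via A' ∪ B': A' = {1, 4, 5, 6, 7, 9, 11}, B' = {4, 5, 6, 7, 8, 10, 11}
A' ∪ B' = {1, 4, 5, 6, 7, 8, 9, 10, 11} ✓

{1, 4, 5, 6, 7, 8, 9, 10, 11}


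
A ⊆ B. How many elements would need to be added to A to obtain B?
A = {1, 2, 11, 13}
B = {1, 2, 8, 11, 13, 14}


Set A = {1, 2, 11, 13}, |A| = 4
Set B = {1, 2, 8, 11, 13, 14}, |B| = 6
Since A ⊆ B: B \ A = {8, 14}
|B| - |A| = 6 - 4 = 2

2


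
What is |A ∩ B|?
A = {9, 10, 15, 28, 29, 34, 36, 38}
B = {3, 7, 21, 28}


Set A = {9, 10, 15, 28, 29, 34, 36, 38}
Set B = {3, 7, 21, 28}
A ∩ B = {28}
|A ∩ B| = 1

1


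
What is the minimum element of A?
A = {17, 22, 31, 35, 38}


Set A = {17, 22, 31, 35, 38}
Elements in ascending order: 17, 22, 31, 35, 38
The smallest element is 17.

17


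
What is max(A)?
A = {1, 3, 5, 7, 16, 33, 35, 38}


Set A = {1, 3, 5, 7, 16, 33, 35, 38}
Elements in ascending order: 1, 3, 5, 7, 16, 33, 35, 38
The largest element is 38.

38


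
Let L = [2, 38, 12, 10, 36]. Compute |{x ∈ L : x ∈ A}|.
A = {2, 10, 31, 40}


Set A = {2, 10, 31, 40}
Candidates: [2, 38, 12, 10, 36]
Check each candidate:
2 ∈ A, 38 ∉ A, 12 ∉ A, 10 ∈ A, 36 ∉ A
Count of candidates in A: 2

2


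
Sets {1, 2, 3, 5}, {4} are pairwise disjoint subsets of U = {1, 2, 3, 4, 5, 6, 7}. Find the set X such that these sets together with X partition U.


U = {1, 2, 3, 4, 5, 6, 7}
Shown blocks: {1, 2, 3, 5}, {4}
A partition's blocks are pairwise disjoint and cover U, so the missing block = U \ (union of shown blocks).
Union of shown blocks: {1, 2, 3, 4, 5}
Missing block = U \ (union) = {6, 7}

{6, 7}


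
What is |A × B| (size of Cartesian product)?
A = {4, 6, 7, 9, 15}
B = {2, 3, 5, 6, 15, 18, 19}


Set A = {4, 6, 7, 9, 15} has 5 elements.
Set B = {2, 3, 5, 6, 15, 18, 19} has 7 elements.
|A × B| = |A| × |B| = 5 × 7 = 35

35


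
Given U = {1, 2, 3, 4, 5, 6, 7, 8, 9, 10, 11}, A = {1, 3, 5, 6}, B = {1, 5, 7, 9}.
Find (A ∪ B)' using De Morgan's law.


U = {1, 2, 3, 4, 5, 6, 7, 8, 9, 10, 11}
A = {1, 3, 5, 6}, B = {1, 5, 7, 9}
A ∪ B = {1, 3, 5, 6, 7, 9}
(A ∪ B)' = U \ (A ∪ B) = {2, 4, 8, 10, 11}
Verification via A' ∩ B': A' = {2, 4, 7, 8, 9, 10, 11}, B' = {2, 3, 4, 6, 8, 10, 11}
A' ∩ B' = {2, 4, 8, 10, 11} ✓

{2, 4, 8, 10, 11}


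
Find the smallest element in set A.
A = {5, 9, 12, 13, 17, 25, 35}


Set A = {5, 9, 12, 13, 17, 25, 35}
Elements in ascending order: 5, 9, 12, 13, 17, 25, 35
The smallest element is 5.

5


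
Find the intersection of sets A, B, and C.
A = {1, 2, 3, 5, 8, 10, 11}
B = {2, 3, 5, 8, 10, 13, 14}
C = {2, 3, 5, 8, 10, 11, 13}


Set A = {1, 2, 3, 5, 8, 10, 11}
Set B = {2, 3, 5, 8, 10, 13, 14}
Set C = {2, 3, 5, 8, 10, 11, 13}
First, A ∩ B = {2, 3, 5, 8, 10}
Then, (A ∩ B) ∩ C = {2, 3, 5, 8, 10}

{2, 3, 5, 8, 10}


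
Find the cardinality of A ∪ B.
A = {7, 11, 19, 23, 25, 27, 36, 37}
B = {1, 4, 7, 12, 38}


Set A = {7, 11, 19, 23, 25, 27, 36, 37}, |A| = 8
Set B = {1, 4, 7, 12, 38}, |B| = 5
A ∩ B = {7}, |A ∩ B| = 1
|A ∪ B| = |A| + |B| - |A ∩ B| = 8 + 5 - 1 = 12

12


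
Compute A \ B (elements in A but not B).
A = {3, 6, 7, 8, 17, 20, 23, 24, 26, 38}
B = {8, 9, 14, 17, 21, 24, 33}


Set A = {3, 6, 7, 8, 17, 20, 23, 24, 26, 38}
Set B = {8, 9, 14, 17, 21, 24, 33}
A \ B includes elements in A that are not in B.
Check each element of A:
3 (not in B, keep), 6 (not in B, keep), 7 (not in B, keep), 8 (in B, remove), 17 (in B, remove), 20 (not in B, keep), 23 (not in B, keep), 24 (in B, remove), 26 (not in B, keep), 38 (not in B, keep)
A \ B = {3, 6, 7, 20, 23, 26, 38}

{3, 6, 7, 20, 23, 26, 38}


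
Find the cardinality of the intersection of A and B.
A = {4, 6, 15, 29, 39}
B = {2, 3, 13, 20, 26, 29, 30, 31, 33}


Set A = {4, 6, 15, 29, 39}
Set B = {2, 3, 13, 20, 26, 29, 30, 31, 33}
A ∩ B = {29}
|A ∩ B| = 1

1


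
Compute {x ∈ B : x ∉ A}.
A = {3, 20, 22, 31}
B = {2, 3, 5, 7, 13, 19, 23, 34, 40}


Set A = {3, 20, 22, 31}
Set B = {2, 3, 5, 7, 13, 19, 23, 34, 40}
Check each element of B against A:
2 ∉ A (include), 3 ∈ A, 5 ∉ A (include), 7 ∉ A (include), 13 ∉ A (include), 19 ∉ A (include), 23 ∉ A (include), 34 ∉ A (include), 40 ∉ A (include)
Elements of B not in A: {2, 5, 7, 13, 19, 23, 34, 40}

{2, 5, 7, 13, 19, 23, 34, 40}


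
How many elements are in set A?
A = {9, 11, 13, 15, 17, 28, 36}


Set A = {9, 11, 13, 15, 17, 28, 36}
Listing elements: 9, 11, 13, 15, 17, 28, 36
Counting: 7 elements
|A| = 7

7


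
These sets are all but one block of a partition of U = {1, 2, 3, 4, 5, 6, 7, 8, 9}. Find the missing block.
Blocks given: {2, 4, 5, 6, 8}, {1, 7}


U = {1, 2, 3, 4, 5, 6, 7, 8, 9}
Shown blocks: {2, 4, 5, 6, 8}, {1, 7}
A partition's blocks are pairwise disjoint and cover U, so the missing block = U \ (union of shown blocks).
Union of shown blocks: {1, 2, 4, 5, 6, 7, 8}
Missing block = U \ (union) = {3, 9}

{3, 9}


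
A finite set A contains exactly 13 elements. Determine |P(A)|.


The set has 13 elements.
The power set contains all possible subsets.
|P(A)| = 2^|A| = 2^13 = 8192

8192


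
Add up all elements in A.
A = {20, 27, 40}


Set A = {20, 27, 40}
Sum = 20 + 27 + 40 = 87

87


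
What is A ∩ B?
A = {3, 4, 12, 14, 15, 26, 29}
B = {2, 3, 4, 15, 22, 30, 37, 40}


Set A = {3, 4, 12, 14, 15, 26, 29}
Set B = {2, 3, 4, 15, 22, 30, 37, 40}
A ∩ B includes only elements in both sets.
Check each element of A against B:
3 ✓, 4 ✓, 12 ✗, 14 ✗, 15 ✓, 26 ✗, 29 ✗
A ∩ B = {3, 4, 15}

{3, 4, 15}


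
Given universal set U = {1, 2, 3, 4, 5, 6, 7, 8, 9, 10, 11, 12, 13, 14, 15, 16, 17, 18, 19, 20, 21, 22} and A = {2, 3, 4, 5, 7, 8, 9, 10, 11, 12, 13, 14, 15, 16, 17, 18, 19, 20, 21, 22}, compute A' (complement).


Universal set U = {1, 2, 3, 4, 5, 6, 7, 8, 9, 10, 11, 12, 13, 14, 15, 16, 17, 18, 19, 20, 21, 22}
Set A = {2, 3, 4, 5, 7, 8, 9, 10, 11, 12, 13, 14, 15, 16, 17, 18, 19, 20, 21, 22}
A' = U \ A = elements in U but not in A
Checking each element of U:
1 (not in A, include), 2 (in A, exclude), 3 (in A, exclude), 4 (in A, exclude), 5 (in A, exclude), 6 (not in A, include), 7 (in A, exclude), 8 (in A, exclude), 9 (in A, exclude), 10 (in A, exclude), 11 (in A, exclude), 12 (in A, exclude), 13 (in A, exclude), 14 (in A, exclude), 15 (in A, exclude), 16 (in A, exclude), 17 (in A, exclude), 18 (in A, exclude), 19 (in A, exclude), 20 (in A, exclude), 21 (in A, exclude), 22 (in A, exclude)
A' = {1, 6}

{1, 6}


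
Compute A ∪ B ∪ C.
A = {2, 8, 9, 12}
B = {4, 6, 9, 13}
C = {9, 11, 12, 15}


Set A = {2, 8, 9, 12}
Set B = {4, 6, 9, 13}
Set C = {9, 11, 12, 15}
First, A ∪ B = {2, 4, 6, 8, 9, 12, 13}
Then, (A ∪ B) ∪ C = {2, 4, 6, 8, 9, 11, 12, 13, 15}

{2, 4, 6, 8, 9, 11, 12, 13, 15}


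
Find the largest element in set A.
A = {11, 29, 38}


Set A = {11, 29, 38}
Elements in ascending order: 11, 29, 38
The largest element is 38.

38


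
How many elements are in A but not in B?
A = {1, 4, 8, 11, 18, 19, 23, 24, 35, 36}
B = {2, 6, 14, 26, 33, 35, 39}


Set A = {1, 4, 8, 11, 18, 19, 23, 24, 35, 36}
Set B = {2, 6, 14, 26, 33, 35, 39}
A \ B = {1, 4, 8, 11, 18, 19, 23, 24, 36}
|A \ B| = 9

9


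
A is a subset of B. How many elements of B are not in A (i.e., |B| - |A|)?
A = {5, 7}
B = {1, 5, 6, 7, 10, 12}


Set A = {5, 7}, |A| = 2
Set B = {1, 5, 6, 7, 10, 12}, |B| = 6
Since A ⊆ B: B \ A = {1, 6, 10, 12}
|B| - |A| = 6 - 2 = 4

4


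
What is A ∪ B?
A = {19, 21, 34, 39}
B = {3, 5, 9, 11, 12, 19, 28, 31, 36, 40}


Set A = {19, 21, 34, 39}
Set B = {3, 5, 9, 11, 12, 19, 28, 31, 36, 40}
A ∪ B includes all elements in either set.
Elements from A: {19, 21, 34, 39}
Elements from B not already included: {3, 5, 9, 11, 12, 28, 31, 36, 40}
A ∪ B = {3, 5, 9, 11, 12, 19, 21, 28, 31, 34, 36, 39, 40}

{3, 5, 9, 11, 12, 19, 21, 28, 31, 34, 36, 39, 40}


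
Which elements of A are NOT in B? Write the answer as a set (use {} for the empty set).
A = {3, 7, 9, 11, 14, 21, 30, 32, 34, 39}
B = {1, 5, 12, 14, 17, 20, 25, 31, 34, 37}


Set A = {3, 7, 9, 11, 14, 21, 30, 32, 34, 39}
Set B = {1, 5, 12, 14, 17, 20, 25, 31, 34, 37}
Check each element of A against B:
3 ∉ B (include), 7 ∉ B (include), 9 ∉ B (include), 11 ∉ B (include), 14 ∈ B, 21 ∉ B (include), 30 ∉ B (include), 32 ∉ B (include), 34 ∈ B, 39 ∉ B (include)
Elements of A not in B: {3, 7, 9, 11, 21, 30, 32, 39}

{3, 7, 9, 11, 21, 30, 32, 39}


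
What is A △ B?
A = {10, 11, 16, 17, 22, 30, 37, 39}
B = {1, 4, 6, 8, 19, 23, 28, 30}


Set A = {10, 11, 16, 17, 22, 30, 37, 39}
Set B = {1, 4, 6, 8, 19, 23, 28, 30}
A △ B = (A \ B) ∪ (B \ A)
Elements in A but not B: {10, 11, 16, 17, 22, 37, 39}
Elements in B but not A: {1, 4, 6, 8, 19, 23, 28}
A △ B = {1, 4, 6, 8, 10, 11, 16, 17, 19, 22, 23, 28, 37, 39}

{1, 4, 6, 8, 10, 11, 16, 17, 19, 22, 23, 28, 37, 39}


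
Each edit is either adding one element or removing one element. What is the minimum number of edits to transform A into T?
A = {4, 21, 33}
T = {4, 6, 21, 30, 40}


Set A = {4, 21, 33}
Set T = {4, 6, 21, 30, 40}
Elements to remove from A (in A, not in T): {33} → 1 removals
Elements to add to A (in T, not in A): {6, 30, 40} → 3 additions
Total edits = 1 + 3 = 4

4


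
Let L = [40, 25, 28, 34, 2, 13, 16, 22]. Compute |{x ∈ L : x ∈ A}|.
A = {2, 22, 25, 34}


Set A = {2, 22, 25, 34}
Candidates: [40, 25, 28, 34, 2, 13, 16, 22]
Check each candidate:
40 ∉ A, 25 ∈ A, 28 ∉ A, 34 ∈ A, 2 ∈ A, 13 ∉ A, 16 ∉ A, 22 ∈ A
Count of candidates in A: 4

4


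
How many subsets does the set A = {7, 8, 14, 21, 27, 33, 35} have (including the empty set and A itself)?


Set A = {7, 8, 14, 21, 27, 33, 35}
|A| = 7
The power set P(A) contains all subsets of A.
|P(A)| = 2^|A| = 2^7 = 128

128


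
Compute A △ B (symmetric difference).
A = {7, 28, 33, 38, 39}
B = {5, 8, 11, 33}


Set A = {7, 28, 33, 38, 39}
Set B = {5, 8, 11, 33}
A △ B = (A \ B) ∪ (B \ A)
Elements in A but not B: {7, 28, 38, 39}
Elements in B but not A: {5, 8, 11}
A △ B = {5, 7, 8, 11, 28, 38, 39}

{5, 7, 8, 11, 28, 38, 39}


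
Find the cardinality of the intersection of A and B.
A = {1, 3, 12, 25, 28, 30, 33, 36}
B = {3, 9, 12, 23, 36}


Set A = {1, 3, 12, 25, 28, 30, 33, 36}
Set B = {3, 9, 12, 23, 36}
A ∩ B = {3, 12, 36}
|A ∩ B| = 3

3


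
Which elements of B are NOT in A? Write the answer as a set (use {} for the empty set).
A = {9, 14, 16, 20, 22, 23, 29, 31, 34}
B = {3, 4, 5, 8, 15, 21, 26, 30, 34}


Set A = {9, 14, 16, 20, 22, 23, 29, 31, 34}
Set B = {3, 4, 5, 8, 15, 21, 26, 30, 34}
Check each element of B against A:
3 ∉ A (include), 4 ∉ A (include), 5 ∉ A (include), 8 ∉ A (include), 15 ∉ A (include), 21 ∉ A (include), 26 ∉ A (include), 30 ∉ A (include), 34 ∈ A
Elements of B not in A: {3, 4, 5, 8, 15, 21, 26, 30}

{3, 4, 5, 8, 15, 21, 26, 30}


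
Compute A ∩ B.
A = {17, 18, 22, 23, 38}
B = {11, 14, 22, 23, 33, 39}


Set A = {17, 18, 22, 23, 38}
Set B = {11, 14, 22, 23, 33, 39}
A ∩ B includes only elements in both sets.
Check each element of A against B:
17 ✗, 18 ✗, 22 ✓, 23 ✓, 38 ✗
A ∩ B = {22, 23}

{22, 23}


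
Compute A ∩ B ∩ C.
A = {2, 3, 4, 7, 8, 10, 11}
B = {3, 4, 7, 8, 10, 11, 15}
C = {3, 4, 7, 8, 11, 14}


Set A = {2, 3, 4, 7, 8, 10, 11}
Set B = {3, 4, 7, 8, 10, 11, 15}
Set C = {3, 4, 7, 8, 11, 14}
First, A ∩ B = {3, 4, 7, 8, 10, 11}
Then, (A ∩ B) ∩ C = {3, 4, 7, 8, 11}

{3, 4, 7, 8, 11}


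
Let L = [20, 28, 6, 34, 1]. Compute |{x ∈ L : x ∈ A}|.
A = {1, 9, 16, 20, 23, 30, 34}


Set A = {1, 9, 16, 20, 23, 30, 34}
Candidates: [20, 28, 6, 34, 1]
Check each candidate:
20 ∈ A, 28 ∉ A, 6 ∉ A, 34 ∈ A, 1 ∈ A
Count of candidates in A: 3

3


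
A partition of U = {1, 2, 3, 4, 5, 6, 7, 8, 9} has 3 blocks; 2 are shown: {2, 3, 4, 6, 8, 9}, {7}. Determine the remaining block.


U = {1, 2, 3, 4, 5, 6, 7, 8, 9}
Shown blocks: {2, 3, 4, 6, 8, 9}, {7}
A partition's blocks are pairwise disjoint and cover U, so the missing block = U \ (union of shown blocks).
Union of shown blocks: {2, 3, 4, 6, 7, 8, 9}
Missing block = U \ (union) = {1, 5}

{1, 5}


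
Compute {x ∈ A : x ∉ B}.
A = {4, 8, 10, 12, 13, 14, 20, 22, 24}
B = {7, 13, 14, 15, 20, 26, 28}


Set A = {4, 8, 10, 12, 13, 14, 20, 22, 24}
Set B = {7, 13, 14, 15, 20, 26, 28}
Check each element of A against B:
4 ∉ B (include), 8 ∉ B (include), 10 ∉ B (include), 12 ∉ B (include), 13 ∈ B, 14 ∈ B, 20 ∈ B, 22 ∉ B (include), 24 ∉ B (include)
Elements of A not in B: {4, 8, 10, 12, 22, 24}

{4, 8, 10, 12, 22, 24}


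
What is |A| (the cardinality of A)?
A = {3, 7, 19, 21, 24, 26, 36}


Set A = {3, 7, 19, 21, 24, 26, 36}
Listing elements: 3, 7, 19, 21, 24, 26, 36
Counting: 7 elements
|A| = 7

7


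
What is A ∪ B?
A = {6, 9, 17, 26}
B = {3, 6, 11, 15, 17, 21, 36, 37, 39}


Set A = {6, 9, 17, 26}
Set B = {3, 6, 11, 15, 17, 21, 36, 37, 39}
A ∪ B includes all elements in either set.
Elements from A: {6, 9, 17, 26}
Elements from B not already included: {3, 11, 15, 21, 36, 37, 39}
A ∪ B = {3, 6, 9, 11, 15, 17, 21, 26, 36, 37, 39}

{3, 6, 9, 11, 15, 17, 21, 26, 36, 37, 39}


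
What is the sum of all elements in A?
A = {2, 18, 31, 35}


Set A = {2, 18, 31, 35}
Sum = 2 + 18 + 31 + 35 = 86

86


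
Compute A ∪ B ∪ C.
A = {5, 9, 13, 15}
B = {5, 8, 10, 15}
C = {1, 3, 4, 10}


Set A = {5, 9, 13, 15}
Set B = {5, 8, 10, 15}
Set C = {1, 3, 4, 10}
First, A ∪ B = {5, 8, 9, 10, 13, 15}
Then, (A ∪ B) ∪ C = {1, 3, 4, 5, 8, 9, 10, 13, 15}

{1, 3, 4, 5, 8, 9, 10, 13, 15}


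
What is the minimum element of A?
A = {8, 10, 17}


Set A = {8, 10, 17}
Elements in ascending order: 8, 10, 17
The smallest element is 8.

8


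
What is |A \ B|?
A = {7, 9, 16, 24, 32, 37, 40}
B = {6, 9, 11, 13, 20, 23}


Set A = {7, 9, 16, 24, 32, 37, 40}
Set B = {6, 9, 11, 13, 20, 23}
A \ B = {7, 16, 24, 32, 37, 40}
|A \ B| = 6

6


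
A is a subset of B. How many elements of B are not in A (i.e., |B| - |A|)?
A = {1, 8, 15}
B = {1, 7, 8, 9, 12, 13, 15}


Set A = {1, 8, 15}, |A| = 3
Set B = {1, 7, 8, 9, 12, 13, 15}, |B| = 7
Since A ⊆ B: B \ A = {7, 9, 12, 13}
|B| - |A| = 7 - 3 = 4

4


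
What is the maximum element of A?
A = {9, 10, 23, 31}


Set A = {9, 10, 23, 31}
Elements in ascending order: 9, 10, 23, 31
The largest element is 31.

31


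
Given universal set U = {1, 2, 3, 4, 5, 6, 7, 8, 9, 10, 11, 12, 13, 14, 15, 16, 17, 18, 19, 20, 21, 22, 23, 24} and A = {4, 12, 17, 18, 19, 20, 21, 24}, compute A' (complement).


Universal set U = {1, 2, 3, 4, 5, 6, 7, 8, 9, 10, 11, 12, 13, 14, 15, 16, 17, 18, 19, 20, 21, 22, 23, 24}
Set A = {4, 12, 17, 18, 19, 20, 21, 24}
A' = U \ A = elements in U but not in A
Checking each element of U:
1 (not in A, include), 2 (not in A, include), 3 (not in A, include), 4 (in A, exclude), 5 (not in A, include), 6 (not in A, include), 7 (not in A, include), 8 (not in A, include), 9 (not in A, include), 10 (not in A, include), 11 (not in A, include), 12 (in A, exclude), 13 (not in A, include), 14 (not in A, include), 15 (not in A, include), 16 (not in A, include), 17 (in A, exclude), 18 (in A, exclude), 19 (in A, exclude), 20 (in A, exclude), 21 (in A, exclude), 22 (not in A, include), 23 (not in A, include), 24 (in A, exclude)
A' = {1, 2, 3, 5, 6, 7, 8, 9, 10, 11, 13, 14, 15, 16, 22, 23}

{1, 2, 3, 5, 6, 7, 8, 9, 10, 11, 13, 14, 15, 16, 22, 23}


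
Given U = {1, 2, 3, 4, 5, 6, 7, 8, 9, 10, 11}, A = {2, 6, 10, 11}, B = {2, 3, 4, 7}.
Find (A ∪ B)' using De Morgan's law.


U = {1, 2, 3, 4, 5, 6, 7, 8, 9, 10, 11}
A = {2, 6, 10, 11}, B = {2, 3, 4, 7}
A ∪ B = {2, 3, 4, 6, 7, 10, 11}
(A ∪ B)' = U \ (A ∪ B) = {1, 5, 8, 9}
Verification via A' ∩ B': A' = {1, 3, 4, 5, 7, 8, 9}, B' = {1, 5, 6, 8, 9, 10, 11}
A' ∩ B' = {1, 5, 8, 9} ✓

{1, 5, 8, 9}


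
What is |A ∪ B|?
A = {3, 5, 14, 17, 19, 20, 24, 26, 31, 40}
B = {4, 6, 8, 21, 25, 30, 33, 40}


Set A = {3, 5, 14, 17, 19, 20, 24, 26, 31, 40}, |A| = 10
Set B = {4, 6, 8, 21, 25, 30, 33, 40}, |B| = 8
A ∩ B = {40}, |A ∩ B| = 1
|A ∪ B| = |A| + |B| - |A ∩ B| = 10 + 8 - 1 = 17

17


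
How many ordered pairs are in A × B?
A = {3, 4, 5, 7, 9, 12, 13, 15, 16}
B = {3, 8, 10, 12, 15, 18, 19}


Set A = {3, 4, 5, 7, 9, 12, 13, 15, 16} has 9 elements.
Set B = {3, 8, 10, 12, 15, 18, 19} has 7 elements.
|A × B| = |A| × |B| = 9 × 7 = 63

63


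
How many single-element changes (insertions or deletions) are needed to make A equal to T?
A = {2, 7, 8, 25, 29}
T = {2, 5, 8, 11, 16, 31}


Set A = {2, 7, 8, 25, 29}
Set T = {2, 5, 8, 11, 16, 31}
Elements to remove from A (in A, not in T): {7, 25, 29} → 3 removals
Elements to add to A (in T, not in A): {5, 11, 16, 31} → 4 additions
Total edits = 3 + 4 = 7

7


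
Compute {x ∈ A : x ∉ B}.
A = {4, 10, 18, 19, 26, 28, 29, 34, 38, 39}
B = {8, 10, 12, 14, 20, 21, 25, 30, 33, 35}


Set A = {4, 10, 18, 19, 26, 28, 29, 34, 38, 39}
Set B = {8, 10, 12, 14, 20, 21, 25, 30, 33, 35}
Check each element of A against B:
4 ∉ B (include), 10 ∈ B, 18 ∉ B (include), 19 ∉ B (include), 26 ∉ B (include), 28 ∉ B (include), 29 ∉ B (include), 34 ∉ B (include), 38 ∉ B (include), 39 ∉ B (include)
Elements of A not in B: {4, 18, 19, 26, 28, 29, 34, 38, 39}

{4, 18, 19, 26, 28, 29, 34, 38, 39}


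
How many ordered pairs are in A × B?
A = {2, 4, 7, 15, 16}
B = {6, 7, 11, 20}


Set A = {2, 4, 7, 15, 16} has 5 elements.
Set B = {6, 7, 11, 20} has 4 elements.
|A × B| = |A| × |B| = 5 × 4 = 20

20


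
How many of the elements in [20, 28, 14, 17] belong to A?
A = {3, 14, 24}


Set A = {3, 14, 24}
Candidates: [20, 28, 14, 17]
Check each candidate:
20 ∉ A, 28 ∉ A, 14 ∈ A, 17 ∉ A
Count of candidates in A: 1

1


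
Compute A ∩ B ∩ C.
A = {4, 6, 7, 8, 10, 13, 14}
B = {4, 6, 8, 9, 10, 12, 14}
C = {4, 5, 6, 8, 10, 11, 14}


Set A = {4, 6, 7, 8, 10, 13, 14}
Set B = {4, 6, 8, 9, 10, 12, 14}
Set C = {4, 5, 6, 8, 10, 11, 14}
First, A ∩ B = {4, 6, 8, 10, 14}
Then, (A ∩ B) ∩ C = {4, 6, 8, 10, 14}

{4, 6, 8, 10, 14}


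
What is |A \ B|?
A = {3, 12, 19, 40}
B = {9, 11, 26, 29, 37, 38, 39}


Set A = {3, 12, 19, 40}
Set B = {9, 11, 26, 29, 37, 38, 39}
A \ B = {3, 12, 19, 40}
|A \ B| = 4

4


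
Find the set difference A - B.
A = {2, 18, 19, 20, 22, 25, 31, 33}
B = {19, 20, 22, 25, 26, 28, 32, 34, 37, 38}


Set A = {2, 18, 19, 20, 22, 25, 31, 33}
Set B = {19, 20, 22, 25, 26, 28, 32, 34, 37, 38}
A \ B includes elements in A that are not in B.
Check each element of A:
2 (not in B, keep), 18 (not in B, keep), 19 (in B, remove), 20 (in B, remove), 22 (in B, remove), 25 (in B, remove), 31 (not in B, keep), 33 (not in B, keep)
A \ B = {2, 18, 31, 33}

{2, 18, 31, 33}


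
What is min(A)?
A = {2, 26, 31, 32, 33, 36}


Set A = {2, 26, 31, 32, 33, 36}
Elements in ascending order: 2, 26, 31, 32, 33, 36
The smallest element is 2.

2


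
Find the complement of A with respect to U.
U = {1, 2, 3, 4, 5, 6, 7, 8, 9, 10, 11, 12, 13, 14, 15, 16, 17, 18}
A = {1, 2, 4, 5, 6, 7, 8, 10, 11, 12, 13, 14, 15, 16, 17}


Universal set U = {1, 2, 3, 4, 5, 6, 7, 8, 9, 10, 11, 12, 13, 14, 15, 16, 17, 18}
Set A = {1, 2, 4, 5, 6, 7, 8, 10, 11, 12, 13, 14, 15, 16, 17}
A' = U \ A = elements in U but not in A
Checking each element of U:
1 (in A, exclude), 2 (in A, exclude), 3 (not in A, include), 4 (in A, exclude), 5 (in A, exclude), 6 (in A, exclude), 7 (in A, exclude), 8 (in A, exclude), 9 (not in A, include), 10 (in A, exclude), 11 (in A, exclude), 12 (in A, exclude), 13 (in A, exclude), 14 (in A, exclude), 15 (in A, exclude), 16 (in A, exclude), 17 (in A, exclude), 18 (not in A, include)
A' = {3, 9, 18}

{3, 9, 18}


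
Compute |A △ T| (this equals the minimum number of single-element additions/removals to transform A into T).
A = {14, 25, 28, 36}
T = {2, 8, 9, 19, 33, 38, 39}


Set A = {14, 25, 28, 36}
Set T = {2, 8, 9, 19, 33, 38, 39}
Elements to remove from A (in A, not in T): {14, 25, 28, 36} → 4 removals
Elements to add to A (in T, not in A): {2, 8, 9, 19, 33, 38, 39} → 7 additions
Total edits = 4 + 7 = 11

11


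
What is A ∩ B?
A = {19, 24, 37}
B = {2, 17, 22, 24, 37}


Set A = {19, 24, 37}
Set B = {2, 17, 22, 24, 37}
A ∩ B includes only elements in both sets.
Check each element of A against B:
19 ✗, 24 ✓, 37 ✓
A ∩ B = {24, 37}

{24, 37}


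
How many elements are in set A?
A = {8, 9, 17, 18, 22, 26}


Set A = {8, 9, 17, 18, 22, 26}
Listing elements: 8, 9, 17, 18, 22, 26
Counting: 6 elements
|A| = 6

6


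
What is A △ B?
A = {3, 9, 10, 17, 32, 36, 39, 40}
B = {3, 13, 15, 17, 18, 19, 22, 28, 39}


Set A = {3, 9, 10, 17, 32, 36, 39, 40}
Set B = {3, 13, 15, 17, 18, 19, 22, 28, 39}
A △ B = (A \ B) ∪ (B \ A)
Elements in A but not B: {9, 10, 32, 36, 40}
Elements in B but not A: {13, 15, 18, 19, 22, 28}
A △ B = {9, 10, 13, 15, 18, 19, 22, 28, 32, 36, 40}

{9, 10, 13, 15, 18, 19, 22, 28, 32, 36, 40}


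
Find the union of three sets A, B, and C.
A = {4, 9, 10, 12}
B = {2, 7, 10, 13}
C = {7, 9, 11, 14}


Set A = {4, 9, 10, 12}
Set B = {2, 7, 10, 13}
Set C = {7, 9, 11, 14}
First, A ∪ B = {2, 4, 7, 9, 10, 12, 13}
Then, (A ∪ B) ∪ C = {2, 4, 7, 9, 10, 11, 12, 13, 14}

{2, 4, 7, 9, 10, 11, 12, 13, 14}


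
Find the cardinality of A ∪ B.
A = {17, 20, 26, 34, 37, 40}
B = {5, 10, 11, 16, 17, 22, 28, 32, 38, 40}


Set A = {17, 20, 26, 34, 37, 40}, |A| = 6
Set B = {5, 10, 11, 16, 17, 22, 28, 32, 38, 40}, |B| = 10
A ∩ B = {17, 40}, |A ∩ B| = 2
|A ∪ B| = |A| + |B| - |A ∩ B| = 6 + 10 - 2 = 14

14


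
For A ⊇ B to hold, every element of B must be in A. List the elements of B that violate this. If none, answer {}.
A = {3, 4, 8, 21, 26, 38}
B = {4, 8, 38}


Set A = {3, 4, 8, 21, 26, 38}
Set B = {4, 8, 38}
Check each element of B against A:
4 ∈ A, 8 ∈ A, 38 ∈ A
Elements of B not in A: {}

{}


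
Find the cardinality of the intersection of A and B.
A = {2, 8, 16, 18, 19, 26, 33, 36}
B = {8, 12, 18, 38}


Set A = {2, 8, 16, 18, 19, 26, 33, 36}
Set B = {8, 12, 18, 38}
A ∩ B = {8, 18}
|A ∩ B| = 2

2


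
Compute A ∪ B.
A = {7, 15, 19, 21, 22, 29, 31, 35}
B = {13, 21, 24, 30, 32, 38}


Set A = {7, 15, 19, 21, 22, 29, 31, 35}
Set B = {13, 21, 24, 30, 32, 38}
A ∪ B includes all elements in either set.
Elements from A: {7, 15, 19, 21, 22, 29, 31, 35}
Elements from B not already included: {13, 24, 30, 32, 38}
A ∪ B = {7, 13, 15, 19, 21, 22, 24, 29, 30, 31, 32, 35, 38}

{7, 13, 15, 19, 21, 22, 24, 29, 30, 31, 32, 35, 38}


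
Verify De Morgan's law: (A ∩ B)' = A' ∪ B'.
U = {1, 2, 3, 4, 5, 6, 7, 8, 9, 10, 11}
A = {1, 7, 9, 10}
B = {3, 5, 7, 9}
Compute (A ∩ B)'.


U = {1, 2, 3, 4, 5, 6, 7, 8, 9, 10, 11}
A = {1, 7, 9, 10}, B = {3, 5, 7, 9}
A ∩ B = {7, 9}
(A ∩ B)' = U \ (A ∩ B) = {1, 2, 3, 4, 5, 6, 8, 10, 11}
Verification via A' ∪ B': A' = {2, 3, 4, 5, 6, 8, 11}, B' = {1, 2, 4, 6, 8, 10, 11}
A' ∪ B' = {1, 2, 3, 4, 5, 6, 8, 10, 11} ✓

{1, 2, 3, 4, 5, 6, 8, 10, 11}


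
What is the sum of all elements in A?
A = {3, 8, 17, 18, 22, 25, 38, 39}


Set A = {3, 8, 17, 18, 22, 25, 38, 39}
Sum = 3 + 8 + 17 + 18 + 22 + 25 + 38 + 39 = 170

170


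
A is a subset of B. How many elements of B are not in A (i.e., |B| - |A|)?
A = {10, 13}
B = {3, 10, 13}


Set A = {10, 13}, |A| = 2
Set B = {3, 10, 13}, |B| = 3
Since A ⊆ B: B \ A = {3}
|B| - |A| = 3 - 2 = 1

1


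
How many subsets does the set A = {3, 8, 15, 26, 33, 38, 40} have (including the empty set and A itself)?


Set A = {3, 8, 15, 26, 33, 38, 40}
|A| = 7
The power set P(A) contains all subsets of A.
|P(A)| = 2^|A| = 2^7 = 128

128


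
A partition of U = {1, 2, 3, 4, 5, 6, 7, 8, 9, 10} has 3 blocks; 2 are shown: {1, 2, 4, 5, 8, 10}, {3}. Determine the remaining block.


U = {1, 2, 3, 4, 5, 6, 7, 8, 9, 10}
Shown blocks: {1, 2, 4, 5, 8, 10}, {3}
A partition's blocks are pairwise disjoint and cover U, so the missing block = U \ (union of shown blocks).
Union of shown blocks: {1, 2, 3, 4, 5, 8, 10}
Missing block = U \ (union) = {6, 7, 9}

{6, 7, 9}


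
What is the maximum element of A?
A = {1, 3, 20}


Set A = {1, 3, 20}
Elements in ascending order: 1, 3, 20
The largest element is 20.

20


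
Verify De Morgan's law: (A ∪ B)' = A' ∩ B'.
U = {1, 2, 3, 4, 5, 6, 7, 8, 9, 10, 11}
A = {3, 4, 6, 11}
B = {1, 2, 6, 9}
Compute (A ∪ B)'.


U = {1, 2, 3, 4, 5, 6, 7, 8, 9, 10, 11}
A = {3, 4, 6, 11}, B = {1, 2, 6, 9}
A ∪ B = {1, 2, 3, 4, 6, 9, 11}
(A ∪ B)' = U \ (A ∪ B) = {5, 7, 8, 10}
Verification via A' ∩ B': A' = {1, 2, 5, 7, 8, 9, 10}, B' = {3, 4, 5, 7, 8, 10, 11}
A' ∩ B' = {5, 7, 8, 10} ✓

{5, 7, 8, 10}


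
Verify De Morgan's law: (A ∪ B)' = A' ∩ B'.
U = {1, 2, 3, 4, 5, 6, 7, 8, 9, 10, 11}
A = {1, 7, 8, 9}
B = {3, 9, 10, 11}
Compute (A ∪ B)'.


U = {1, 2, 3, 4, 5, 6, 7, 8, 9, 10, 11}
A = {1, 7, 8, 9}, B = {3, 9, 10, 11}
A ∪ B = {1, 3, 7, 8, 9, 10, 11}
(A ∪ B)' = U \ (A ∪ B) = {2, 4, 5, 6}
Verification via A' ∩ B': A' = {2, 3, 4, 5, 6, 10, 11}, B' = {1, 2, 4, 5, 6, 7, 8}
A' ∩ B' = {2, 4, 5, 6} ✓

{2, 4, 5, 6}


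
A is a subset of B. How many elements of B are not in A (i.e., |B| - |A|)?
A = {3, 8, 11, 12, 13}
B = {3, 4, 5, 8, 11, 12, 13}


Set A = {3, 8, 11, 12, 13}, |A| = 5
Set B = {3, 4, 5, 8, 11, 12, 13}, |B| = 7
Since A ⊆ B: B \ A = {4, 5}
|B| - |A| = 7 - 5 = 2

2


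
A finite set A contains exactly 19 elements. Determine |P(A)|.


The set has 19 elements.
The power set contains all possible subsets.
|P(A)| = 2^|A| = 2^19 = 524288

524288


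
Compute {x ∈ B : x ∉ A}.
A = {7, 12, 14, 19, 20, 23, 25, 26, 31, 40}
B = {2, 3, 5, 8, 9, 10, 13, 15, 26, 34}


Set A = {7, 12, 14, 19, 20, 23, 25, 26, 31, 40}
Set B = {2, 3, 5, 8, 9, 10, 13, 15, 26, 34}
Check each element of B against A:
2 ∉ A (include), 3 ∉ A (include), 5 ∉ A (include), 8 ∉ A (include), 9 ∉ A (include), 10 ∉ A (include), 13 ∉ A (include), 15 ∉ A (include), 26 ∈ A, 34 ∉ A (include)
Elements of B not in A: {2, 3, 5, 8, 9, 10, 13, 15, 34}

{2, 3, 5, 8, 9, 10, 13, 15, 34}


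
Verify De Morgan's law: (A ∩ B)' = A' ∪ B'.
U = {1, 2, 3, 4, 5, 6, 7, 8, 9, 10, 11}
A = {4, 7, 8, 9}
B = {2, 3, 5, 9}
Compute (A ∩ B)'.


U = {1, 2, 3, 4, 5, 6, 7, 8, 9, 10, 11}
A = {4, 7, 8, 9}, B = {2, 3, 5, 9}
A ∩ B = {9}
(A ∩ B)' = U \ (A ∩ B) = {1, 2, 3, 4, 5, 6, 7, 8, 10, 11}
Verification via A' ∪ B': A' = {1, 2, 3, 5, 6, 10, 11}, B' = {1, 4, 6, 7, 8, 10, 11}
A' ∪ B' = {1, 2, 3, 4, 5, 6, 7, 8, 10, 11} ✓

{1, 2, 3, 4, 5, 6, 7, 8, 10, 11}


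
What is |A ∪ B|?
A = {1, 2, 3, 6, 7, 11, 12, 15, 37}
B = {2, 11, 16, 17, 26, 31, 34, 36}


Set A = {1, 2, 3, 6, 7, 11, 12, 15, 37}, |A| = 9
Set B = {2, 11, 16, 17, 26, 31, 34, 36}, |B| = 8
A ∩ B = {2, 11}, |A ∩ B| = 2
|A ∪ B| = |A| + |B| - |A ∩ B| = 9 + 8 - 2 = 15

15


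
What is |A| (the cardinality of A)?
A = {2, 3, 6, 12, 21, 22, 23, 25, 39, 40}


Set A = {2, 3, 6, 12, 21, 22, 23, 25, 39, 40}
Listing elements: 2, 3, 6, 12, 21, 22, 23, 25, 39, 40
Counting: 10 elements
|A| = 10

10


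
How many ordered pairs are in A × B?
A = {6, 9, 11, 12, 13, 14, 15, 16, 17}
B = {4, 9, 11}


Set A = {6, 9, 11, 12, 13, 14, 15, 16, 17} has 9 elements.
Set B = {4, 9, 11} has 3 elements.
|A × B| = |A| × |B| = 9 × 3 = 27

27


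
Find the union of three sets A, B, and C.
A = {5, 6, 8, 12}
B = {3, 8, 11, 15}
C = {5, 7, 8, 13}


Set A = {5, 6, 8, 12}
Set B = {3, 8, 11, 15}
Set C = {5, 7, 8, 13}
First, A ∪ B = {3, 5, 6, 8, 11, 12, 15}
Then, (A ∪ B) ∪ C = {3, 5, 6, 7, 8, 11, 12, 13, 15}

{3, 5, 6, 7, 8, 11, 12, 13, 15}


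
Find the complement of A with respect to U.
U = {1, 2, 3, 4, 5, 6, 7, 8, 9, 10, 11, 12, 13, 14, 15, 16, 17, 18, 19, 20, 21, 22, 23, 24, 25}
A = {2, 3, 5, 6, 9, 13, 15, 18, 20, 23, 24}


Universal set U = {1, 2, 3, 4, 5, 6, 7, 8, 9, 10, 11, 12, 13, 14, 15, 16, 17, 18, 19, 20, 21, 22, 23, 24, 25}
Set A = {2, 3, 5, 6, 9, 13, 15, 18, 20, 23, 24}
A' = U \ A = elements in U but not in A
Checking each element of U:
1 (not in A, include), 2 (in A, exclude), 3 (in A, exclude), 4 (not in A, include), 5 (in A, exclude), 6 (in A, exclude), 7 (not in A, include), 8 (not in A, include), 9 (in A, exclude), 10 (not in A, include), 11 (not in A, include), 12 (not in A, include), 13 (in A, exclude), 14 (not in A, include), 15 (in A, exclude), 16 (not in A, include), 17 (not in A, include), 18 (in A, exclude), 19 (not in A, include), 20 (in A, exclude), 21 (not in A, include), 22 (not in A, include), 23 (in A, exclude), 24 (in A, exclude), 25 (not in A, include)
A' = {1, 4, 7, 8, 10, 11, 12, 14, 16, 17, 19, 21, 22, 25}

{1, 4, 7, 8, 10, 11, 12, 14, 16, 17, 19, 21, 22, 25}


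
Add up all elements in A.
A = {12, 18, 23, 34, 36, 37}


Set A = {12, 18, 23, 34, 36, 37}
Sum = 12 + 18 + 23 + 34 + 36 + 37 = 160

160


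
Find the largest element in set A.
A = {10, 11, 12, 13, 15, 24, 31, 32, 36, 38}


Set A = {10, 11, 12, 13, 15, 24, 31, 32, 36, 38}
Elements in ascending order: 10, 11, 12, 13, 15, 24, 31, 32, 36, 38
The largest element is 38.

38


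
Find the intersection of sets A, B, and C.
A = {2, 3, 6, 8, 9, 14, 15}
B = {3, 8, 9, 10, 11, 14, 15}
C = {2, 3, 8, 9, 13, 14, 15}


Set A = {2, 3, 6, 8, 9, 14, 15}
Set B = {3, 8, 9, 10, 11, 14, 15}
Set C = {2, 3, 8, 9, 13, 14, 15}
First, A ∩ B = {3, 8, 9, 14, 15}
Then, (A ∩ B) ∩ C = {3, 8, 9, 14, 15}

{3, 8, 9, 14, 15}


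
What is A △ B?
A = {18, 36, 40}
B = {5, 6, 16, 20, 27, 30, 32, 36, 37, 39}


Set A = {18, 36, 40}
Set B = {5, 6, 16, 20, 27, 30, 32, 36, 37, 39}
A △ B = (A \ B) ∪ (B \ A)
Elements in A but not B: {18, 40}
Elements in B but not A: {5, 6, 16, 20, 27, 30, 32, 37, 39}
A △ B = {5, 6, 16, 18, 20, 27, 30, 32, 37, 39, 40}

{5, 6, 16, 18, 20, 27, 30, 32, 37, 39, 40}


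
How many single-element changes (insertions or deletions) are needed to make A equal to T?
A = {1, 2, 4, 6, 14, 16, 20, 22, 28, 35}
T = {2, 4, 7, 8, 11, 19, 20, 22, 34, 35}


Set A = {1, 2, 4, 6, 14, 16, 20, 22, 28, 35}
Set T = {2, 4, 7, 8, 11, 19, 20, 22, 34, 35}
Elements to remove from A (in A, not in T): {1, 6, 14, 16, 28} → 5 removals
Elements to add to A (in T, not in A): {7, 8, 11, 19, 34} → 5 additions
Total edits = 5 + 5 = 10

10


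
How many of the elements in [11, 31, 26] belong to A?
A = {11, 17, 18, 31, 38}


Set A = {11, 17, 18, 31, 38}
Candidates: [11, 31, 26]
Check each candidate:
11 ∈ A, 31 ∈ A, 26 ∉ A
Count of candidates in A: 2

2


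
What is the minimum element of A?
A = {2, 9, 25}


Set A = {2, 9, 25}
Elements in ascending order: 2, 9, 25
The smallest element is 2.

2


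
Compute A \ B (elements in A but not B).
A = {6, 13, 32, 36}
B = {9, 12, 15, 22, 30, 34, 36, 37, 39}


Set A = {6, 13, 32, 36}
Set B = {9, 12, 15, 22, 30, 34, 36, 37, 39}
A \ B includes elements in A that are not in B.
Check each element of A:
6 (not in B, keep), 13 (not in B, keep), 32 (not in B, keep), 36 (in B, remove)
A \ B = {6, 13, 32}

{6, 13, 32}


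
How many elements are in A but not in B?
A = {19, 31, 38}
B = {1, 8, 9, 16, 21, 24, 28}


Set A = {19, 31, 38}
Set B = {1, 8, 9, 16, 21, 24, 28}
A \ B = {19, 31, 38}
|A \ B| = 3

3


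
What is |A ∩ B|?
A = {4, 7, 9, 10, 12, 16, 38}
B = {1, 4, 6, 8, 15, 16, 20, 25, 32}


Set A = {4, 7, 9, 10, 12, 16, 38}
Set B = {1, 4, 6, 8, 15, 16, 20, 25, 32}
A ∩ B = {4, 16}
|A ∩ B| = 2

2


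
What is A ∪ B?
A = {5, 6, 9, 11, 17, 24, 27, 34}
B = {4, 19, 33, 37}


Set A = {5, 6, 9, 11, 17, 24, 27, 34}
Set B = {4, 19, 33, 37}
A ∪ B includes all elements in either set.
Elements from A: {5, 6, 9, 11, 17, 24, 27, 34}
Elements from B not already included: {4, 19, 33, 37}
A ∪ B = {4, 5, 6, 9, 11, 17, 19, 24, 27, 33, 34, 37}

{4, 5, 6, 9, 11, 17, 19, 24, 27, 33, 34, 37}


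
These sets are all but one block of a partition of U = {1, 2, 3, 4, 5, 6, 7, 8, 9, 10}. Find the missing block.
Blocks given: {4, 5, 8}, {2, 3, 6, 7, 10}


U = {1, 2, 3, 4, 5, 6, 7, 8, 9, 10}
Shown blocks: {4, 5, 8}, {2, 3, 6, 7, 10}
A partition's blocks are pairwise disjoint and cover U, so the missing block = U \ (union of shown blocks).
Union of shown blocks: {2, 3, 4, 5, 6, 7, 8, 10}
Missing block = U \ (union) = {1, 9}

{1, 9}


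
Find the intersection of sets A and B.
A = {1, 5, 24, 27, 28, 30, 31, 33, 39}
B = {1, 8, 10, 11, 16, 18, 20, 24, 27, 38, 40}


Set A = {1, 5, 24, 27, 28, 30, 31, 33, 39}
Set B = {1, 8, 10, 11, 16, 18, 20, 24, 27, 38, 40}
A ∩ B includes only elements in both sets.
Check each element of A against B:
1 ✓, 5 ✗, 24 ✓, 27 ✓, 28 ✗, 30 ✗, 31 ✗, 33 ✗, 39 ✗
A ∩ B = {1, 24, 27}

{1, 24, 27}


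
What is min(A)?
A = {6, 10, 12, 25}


Set A = {6, 10, 12, 25}
Elements in ascending order: 6, 10, 12, 25
The smallest element is 6.

6


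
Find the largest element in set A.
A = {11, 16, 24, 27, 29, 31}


Set A = {11, 16, 24, 27, 29, 31}
Elements in ascending order: 11, 16, 24, 27, 29, 31
The largest element is 31.

31


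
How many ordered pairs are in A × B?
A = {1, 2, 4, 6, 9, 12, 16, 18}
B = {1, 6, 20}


Set A = {1, 2, 4, 6, 9, 12, 16, 18} has 8 elements.
Set B = {1, 6, 20} has 3 elements.
|A × B| = |A| × |B| = 8 × 3 = 24

24


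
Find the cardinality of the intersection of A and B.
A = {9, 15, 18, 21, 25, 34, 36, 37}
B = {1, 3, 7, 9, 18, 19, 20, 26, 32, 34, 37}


Set A = {9, 15, 18, 21, 25, 34, 36, 37}
Set B = {1, 3, 7, 9, 18, 19, 20, 26, 32, 34, 37}
A ∩ B = {9, 18, 34, 37}
|A ∩ B| = 4

4


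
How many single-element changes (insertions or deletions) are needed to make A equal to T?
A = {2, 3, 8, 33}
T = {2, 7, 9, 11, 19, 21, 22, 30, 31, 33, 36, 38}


Set A = {2, 3, 8, 33}
Set T = {2, 7, 9, 11, 19, 21, 22, 30, 31, 33, 36, 38}
Elements to remove from A (in A, not in T): {3, 8} → 2 removals
Elements to add to A (in T, not in A): {7, 9, 11, 19, 21, 22, 30, 31, 36, 38} → 10 additions
Total edits = 2 + 10 = 12

12


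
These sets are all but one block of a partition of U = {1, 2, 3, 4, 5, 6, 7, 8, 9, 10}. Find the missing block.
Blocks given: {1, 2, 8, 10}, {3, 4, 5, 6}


U = {1, 2, 3, 4, 5, 6, 7, 8, 9, 10}
Shown blocks: {1, 2, 8, 10}, {3, 4, 5, 6}
A partition's blocks are pairwise disjoint and cover U, so the missing block = U \ (union of shown blocks).
Union of shown blocks: {1, 2, 3, 4, 5, 6, 8, 10}
Missing block = U \ (union) = {7, 9}

{7, 9}


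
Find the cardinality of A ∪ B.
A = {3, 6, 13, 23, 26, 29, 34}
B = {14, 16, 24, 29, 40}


Set A = {3, 6, 13, 23, 26, 29, 34}, |A| = 7
Set B = {14, 16, 24, 29, 40}, |B| = 5
A ∩ B = {29}, |A ∩ B| = 1
|A ∪ B| = |A| + |B| - |A ∩ B| = 7 + 5 - 1 = 11

11


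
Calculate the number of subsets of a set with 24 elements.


The set has 24 elements.
The power set contains all possible subsets.
|P(A)| = 2^|A| = 2^24 = 16777216

16777216


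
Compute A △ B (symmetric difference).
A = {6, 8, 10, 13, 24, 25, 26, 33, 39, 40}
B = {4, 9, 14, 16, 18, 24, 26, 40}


Set A = {6, 8, 10, 13, 24, 25, 26, 33, 39, 40}
Set B = {4, 9, 14, 16, 18, 24, 26, 40}
A △ B = (A \ B) ∪ (B \ A)
Elements in A but not B: {6, 8, 10, 13, 25, 33, 39}
Elements in B but not A: {4, 9, 14, 16, 18}
A △ B = {4, 6, 8, 9, 10, 13, 14, 16, 18, 25, 33, 39}

{4, 6, 8, 9, 10, 13, 14, 16, 18, 25, 33, 39}


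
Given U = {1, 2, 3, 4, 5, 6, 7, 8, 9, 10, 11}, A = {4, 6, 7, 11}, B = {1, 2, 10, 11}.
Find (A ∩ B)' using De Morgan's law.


U = {1, 2, 3, 4, 5, 6, 7, 8, 9, 10, 11}
A = {4, 6, 7, 11}, B = {1, 2, 10, 11}
A ∩ B = {11}
(A ∩ B)' = U \ (A ∩ B) = {1, 2, 3, 4, 5, 6, 7, 8, 9, 10}
Verification via A' ∪ B': A' = {1, 2, 3, 5, 8, 9, 10}, B' = {3, 4, 5, 6, 7, 8, 9}
A' ∪ B' = {1, 2, 3, 4, 5, 6, 7, 8, 9, 10} ✓

{1, 2, 3, 4, 5, 6, 7, 8, 9, 10}


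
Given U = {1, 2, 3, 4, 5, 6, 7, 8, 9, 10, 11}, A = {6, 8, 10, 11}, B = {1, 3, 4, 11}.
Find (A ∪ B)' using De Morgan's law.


U = {1, 2, 3, 4, 5, 6, 7, 8, 9, 10, 11}
A = {6, 8, 10, 11}, B = {1, 3, 4, 11}
A ∪ B = {1, 3, 4, 6, 8, 10, 11}
(A ∪ B)' = U \ (A ∪ B) = {2, 5, 7, 9}
Verification via A' ∩ B': A' = {1, 2, 3, 4, 5, 7, 9}, B' = {2, 5, 6, 7, 8, 9, 10}
A' ∩ B' = {2, 5, 7, 9} ✓

{2, 5, 7, 9}


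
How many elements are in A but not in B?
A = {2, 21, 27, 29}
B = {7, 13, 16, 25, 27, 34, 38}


Set A = {2, 21, 27, 29}
Set B = {7, 13, 16, 25, 27, 34, 38}
A \ B = {2, 21, 29}
|A \ B| = 3

3


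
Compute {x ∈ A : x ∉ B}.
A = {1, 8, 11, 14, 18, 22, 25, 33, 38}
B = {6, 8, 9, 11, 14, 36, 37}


Set A = {1, 8, 11, 14, 18, 22, 25, 33, 38}
Set B = {6, 8, 9, 11, 14, 36, 37}
Check each element of A against B:
1 ∉ B (include), 8 ∈ B, 11 ∈ B, 14 ∈ B, 18 ∉ B (include), 22 ∉ B (include), 25 ∉ B (include), 33 ∉ B (include), 38 ∉ B (include)
Elements of A not in B: {1, 18, 22, 25, 33, 38}

{1, 18, 22, 25, 33, 38}


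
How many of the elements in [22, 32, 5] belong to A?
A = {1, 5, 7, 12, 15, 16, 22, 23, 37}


Set A = {1, 5, 7, 12, 15, 16, 22, 23, 37}
Candidates: [22, 32, 5]
Check each candidate:
22 ∈ A, 32 ∉ A, 5 ∈ A
Count of candidates in A: 2

2


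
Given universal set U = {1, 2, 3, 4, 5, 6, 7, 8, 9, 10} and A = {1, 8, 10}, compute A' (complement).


Universal set U = {1, 2, 3, 4, 5, 6, 7, 8, 9, 10}
Set A = {1, 8, 10}
A' = U \ A = elements in U but not in A
Checking each element of U:
1 (in A, exclude), 2 (not in A, include), 3 (not in A, include), 4 (not in A, include), 5 (not in A, include), 6 (not in A, include), 7 (not in A, include), 8 (in A, exclude), 9 (not in A, include), 10 (in A, exclude)
A' = {2, 3, 4, 5, 6, 7, 9}

{2, 3, 4, 5, 6, 7, 9}


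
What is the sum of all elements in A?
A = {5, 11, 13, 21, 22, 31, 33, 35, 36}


Set A = {5, 11, 13, 21, 22, 31, 33, 35, 36}
Sum = 5 + 11 + 13 + 21 + 22 + 31 + 33 + 35 + 36 = 207

207


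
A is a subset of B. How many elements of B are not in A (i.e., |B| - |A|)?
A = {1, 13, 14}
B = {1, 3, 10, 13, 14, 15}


Set A = {1, 13, 14}, |A| = 3
Set B = {1, 3, 10, 13, 14, 15}, |B| = 6
Since A ⊆ B: B \ A = {3, 10, 15}
|B| - |A| = 6 - 3 = 3

3


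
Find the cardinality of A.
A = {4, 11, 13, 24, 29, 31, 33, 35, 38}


Set A = {4, 11, 13, 24, 29, 31, 33, 35, 38}
Listing elements: 4, 11, 13, 24, 29, 31, 33, 35, 38
Counting: 9 elements
|A| = 9

9
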